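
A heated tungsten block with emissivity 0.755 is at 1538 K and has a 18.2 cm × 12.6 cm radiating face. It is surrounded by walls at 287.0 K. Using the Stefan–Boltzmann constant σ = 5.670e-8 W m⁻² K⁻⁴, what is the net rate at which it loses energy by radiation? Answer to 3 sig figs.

Net loss ≈ 5.49×10³ W

Area A = 0.182 × 0.126 = 0.022932 m².
Net radiated power P_net = εσA(T⁴ − T₀⁴) = 0.755×5.670×10⁻⁸×0.022932×(1538⁴ − 287.0⁴).
T⁴ − T₀⁴ = 5.59533×10¹² − 6.78465×10⁹ = 5.58855×10¹² K⁴, so P_net = 5.49×10³ W.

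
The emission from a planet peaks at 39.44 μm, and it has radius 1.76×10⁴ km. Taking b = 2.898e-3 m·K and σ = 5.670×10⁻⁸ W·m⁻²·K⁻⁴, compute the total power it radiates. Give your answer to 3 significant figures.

P ≈ 6.43×10¹⁵ W

Wien's law: T = b/λ_max = 2.898×10⁻³/3.944×10⁻⁵ = 73.4787 K.
Surface area A = 4πR² = 4π(1.76×10⁷ m)² = 3.89256×10¹⁵ m².
Then P = σAT⁴ = 5.670×10⁻⁸×3.89256×10¹⁵×(73.4787)⁴ = 6.43×10¹⁵ W.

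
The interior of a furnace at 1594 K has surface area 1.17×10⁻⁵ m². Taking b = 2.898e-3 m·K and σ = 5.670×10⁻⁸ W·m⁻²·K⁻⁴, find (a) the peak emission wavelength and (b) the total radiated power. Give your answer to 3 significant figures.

(a) λ_max = b/T = 2.898×10⁻³/1594 = 1.818×10⁻⁶ m = 1.82 μm.
Area A = 1.17×10⁻⁵ m².
(b) P = σAT⁴ = 5.670×10⁻⁸×1.17×10⁻⁵×(1594)⁴ = 4.28 W.

λ_max ≈ 1.82 μm; P ≈ 4.28 W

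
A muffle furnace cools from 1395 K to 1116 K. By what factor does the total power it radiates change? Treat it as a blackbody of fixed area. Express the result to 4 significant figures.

P ∝ T⁴, so P₂/P₁ = (T₂/T₁)⁴ = (1116/1395)⁴ = (0.800000)⁴ = 0.4096.

P₂/P₁ ≈ 0.4096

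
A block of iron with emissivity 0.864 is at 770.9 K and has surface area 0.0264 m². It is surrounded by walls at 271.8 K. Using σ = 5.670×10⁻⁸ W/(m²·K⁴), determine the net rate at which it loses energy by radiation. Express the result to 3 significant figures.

Net loss ≈ 450 W

Area A = 0.0264 m².
Net radiated power P_net = εσA(T⁴ − T₀⁴) = 0.864×5.670×10⁻⁸×0.0264×(770.9⁴ − 271.8⁴).
T⁴ − T₀⁴ = 3.53177×10¹¹ − 5.45755×10⁹ = 3.47719×10¹¹ K⁴, so P_net = 450 W.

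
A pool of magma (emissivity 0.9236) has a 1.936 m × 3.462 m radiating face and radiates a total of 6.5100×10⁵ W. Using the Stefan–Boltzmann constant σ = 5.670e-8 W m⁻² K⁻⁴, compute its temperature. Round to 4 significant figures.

T ≈ 1167 K

Area A = 1.936 × 3.462 = 6.70243 m².
P = εσAT⁴ ⇒ T = (P/(εσA))^(1/4) = (6.5100×10⁵/(0.9236×5.670×10⁻⁸×6.70243))^(1/4) = 1167 K.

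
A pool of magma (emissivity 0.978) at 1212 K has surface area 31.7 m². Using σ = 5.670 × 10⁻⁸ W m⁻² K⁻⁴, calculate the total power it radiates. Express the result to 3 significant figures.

Area A = 31.7 m².
P = εσAT⁴ = 0.978 × 5.670×10⁻⁸ × 31.7 × (1212)⁴ = 3.79×10⁶ W.

P ≈ 3.79×10⁶ W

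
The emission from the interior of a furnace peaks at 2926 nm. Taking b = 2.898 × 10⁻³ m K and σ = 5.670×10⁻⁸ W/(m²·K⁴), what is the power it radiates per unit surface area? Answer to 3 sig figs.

I ≈ 5.46×10⁴ W/m²

Wien's law: T = b/λ_max = 2.898×10⁻³/2.926×10⁻⁶ = 990.431 K.
Then I = σT⁴ = 5.670×10⁻⁸×(990.431)⁴ = 5.46×10⁴ W/m².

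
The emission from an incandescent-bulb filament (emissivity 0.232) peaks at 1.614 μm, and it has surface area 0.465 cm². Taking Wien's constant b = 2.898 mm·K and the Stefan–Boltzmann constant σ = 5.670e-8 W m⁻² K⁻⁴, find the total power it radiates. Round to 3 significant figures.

Wien's law: T = b/λ_max = 2.898×10⁻³/1.614×10⁻⁶ = 1795.54 K.
Area A = 0.465 cm² = 4.65×10⁻⁵ m².
Then P = εσAT⁴ = 0.232×5.670×10⁻⁸×4.65×10⁻⁵×(1795.54)⁴ = 6.36 W.

P ≈ 6.36 W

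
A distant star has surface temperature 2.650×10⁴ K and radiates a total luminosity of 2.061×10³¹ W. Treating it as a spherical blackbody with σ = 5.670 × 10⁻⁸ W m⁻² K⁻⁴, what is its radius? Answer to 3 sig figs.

L = 4πR²σT⁴ ⇒ R = √(L/(4πσT⁴)).
σT⁴ = 2.79619×10¹⁰ W/m², so R = √(2.061×10³¹/(4π×2.79619×10¹⁰)) = 7.66×10⁹ m.

R ≈ 7.66×10⁹ m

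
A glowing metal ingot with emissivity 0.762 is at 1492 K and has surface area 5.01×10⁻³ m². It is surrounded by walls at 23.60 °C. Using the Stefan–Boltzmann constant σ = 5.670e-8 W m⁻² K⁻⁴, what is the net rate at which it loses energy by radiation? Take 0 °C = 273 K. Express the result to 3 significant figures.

Net loss ≈ 1.07×10³ W

Surroundings: T = 23.60 °C + 273 = 296.60 K.
Area A = 5.01×10⁻³ m².
Net radiated power P_net = εσA(T⁴ − T₀⁴) = 0.762×5.670×10⁻⁸×5.01×10⁻³×(1492⁴ − 296.60⁴).
T⁴ − T₀⁴ = 4.95536×10¹² − 7.73900×10⁹ = 4.94762×10¹² K⁴, so P_net = 1.07×10³ W.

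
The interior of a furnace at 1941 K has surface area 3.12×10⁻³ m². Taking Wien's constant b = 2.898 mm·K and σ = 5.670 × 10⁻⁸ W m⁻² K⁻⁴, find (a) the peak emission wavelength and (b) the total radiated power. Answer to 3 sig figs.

λ_max ≈ 1.49×10³ nm; P ≈ 2.51×10³ W

(a) λ_max = b/T = 2.898×10⁻³/1941 = 1.493×10⁻⁶ m = 1.49×10³ nm.
Area A = 3.12×10⁻³ m².
(b) P = σAT⁴ = 5.670×10⁻⁸×3.12×10⁻³×(1941)⁴ = 2.51×10³ W.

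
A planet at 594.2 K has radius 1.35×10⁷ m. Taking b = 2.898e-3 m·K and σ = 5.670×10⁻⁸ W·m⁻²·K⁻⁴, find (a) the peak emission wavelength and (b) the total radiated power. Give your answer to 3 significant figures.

λ_max ≈ 4.88 μm; P ≈ 1.62×10¹⁹ W

(a) λ_max = b/T = 2.898×10⁻³/594.2 = 4.877×10⁻⁶ m = 4.88 μm.
Surface area A = 4πR² = 4π(1.35×10⁷ m)² = 2.29022×10¹⁵ m².
(b) P = σAT⁴ = 5.670×10⁻⁸×2.29022×10¹⁵×(594.2)⁴ = 1.62×10¹⁹ W.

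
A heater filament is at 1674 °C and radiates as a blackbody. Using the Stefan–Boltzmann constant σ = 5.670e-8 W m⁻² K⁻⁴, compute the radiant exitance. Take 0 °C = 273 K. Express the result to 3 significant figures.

T = 1674 °C + 273 = 1947 K.
Stefan–Boltzmann: I = σT⁴ = 5.670×10⁻⁸ × (1947)⁴ = 8.15×10⁵ W/m².

I ≈ 8.15×10⁵ W/m²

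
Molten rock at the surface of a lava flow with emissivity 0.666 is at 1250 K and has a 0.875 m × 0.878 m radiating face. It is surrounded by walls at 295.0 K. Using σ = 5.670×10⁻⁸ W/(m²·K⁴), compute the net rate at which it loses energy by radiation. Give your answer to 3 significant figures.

Area A = 0.875 × 0.878 = 0.76825 m².
Net radiated power P_net = εσA(T⁴ − T₀⁴) = 0.666×5.670×10⁻⁸×0.76825×(1250⁴ − 295.0⁴).
T⁴ − T₀⁴ = 2.44141×10¹² − 7.57335×10⁹ = 2.43384×10¹² K⁴, so P_net = 7.06×10⁴ W.

Net loss ≈ 7.06×10⁴ W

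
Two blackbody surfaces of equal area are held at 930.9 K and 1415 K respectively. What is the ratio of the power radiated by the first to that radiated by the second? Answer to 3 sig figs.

P₁/P₂ ≈ 0.187

With equal areas, P₁/P₂ = (T₁/T₂)⁴ = (930.9/1415)⁴ = 0.187.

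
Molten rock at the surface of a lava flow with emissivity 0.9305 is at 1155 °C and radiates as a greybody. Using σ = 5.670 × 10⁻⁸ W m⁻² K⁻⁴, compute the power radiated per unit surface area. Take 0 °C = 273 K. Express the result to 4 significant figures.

T = 1155 °C + 273 = 1428 K.
Stefan–Boltzmann: I = εσT⁴ = 0.9305 × 5.670×10⁻⁸ × (1428)⁴ = 2.194×10⁵ W/m².

I ≈ 2.194×10⁵ W/m²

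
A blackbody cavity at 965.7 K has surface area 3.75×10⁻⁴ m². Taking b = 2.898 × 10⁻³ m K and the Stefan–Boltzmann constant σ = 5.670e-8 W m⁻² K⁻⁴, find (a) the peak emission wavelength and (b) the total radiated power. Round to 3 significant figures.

(a) λ_max = b/T = 2.898×10⁻³/965.7 = 3.001×10⁻⁶ m = 3.00 μm.
Area A = 3.75×10⁻⁴ m².
(b) P = σAT⁴ = 5.670×10⁻⁸×3.75×10⁻⁴×(965.7)⁴ = 18.5 W.

λ_max ≈ 3.00 μm; P ≈ 18.5 W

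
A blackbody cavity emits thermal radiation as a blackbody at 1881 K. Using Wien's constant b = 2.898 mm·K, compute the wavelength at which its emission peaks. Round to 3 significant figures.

Wien's displacement law: λ_max = b/T = (2.898×10⁻³ m·K)/(1881 K) = 1.541×10⁻⁶ m.
That is 1.54×10³ nm, in the infrared range.

λ_max ≈ 1.54×10³ nm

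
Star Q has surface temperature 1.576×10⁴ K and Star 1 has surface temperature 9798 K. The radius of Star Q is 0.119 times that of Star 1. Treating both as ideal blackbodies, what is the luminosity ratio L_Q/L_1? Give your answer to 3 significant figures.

L_Q/L_1 ≈ 0.0948

L ∝ R²T⁴, so L_Q/L_1 = (R_Q/R_1)²(T_Q/T_1)⁴ = (0.119)² × (1.576×10⁴/9798)⁴ = 0.014161 × 6.69384 = 0.0948.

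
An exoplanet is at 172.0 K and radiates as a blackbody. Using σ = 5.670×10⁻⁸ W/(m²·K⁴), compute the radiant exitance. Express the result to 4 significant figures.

Stefan–Boltzmann: I = σT⁴ = 5.670×10⁻⁸ × (172.0)⁴ = 49.62 W/m².

I ≈ 49.62 W/m²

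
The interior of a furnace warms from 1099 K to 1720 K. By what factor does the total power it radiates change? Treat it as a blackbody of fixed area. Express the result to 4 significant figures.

P ∝ T⁴, so P₂/P₁ = (T₂/T₁)⁴ = (1720/1099)⁴ = (1.56506)⁴ = 6.000.

P₂/P₁ ≈ 6.000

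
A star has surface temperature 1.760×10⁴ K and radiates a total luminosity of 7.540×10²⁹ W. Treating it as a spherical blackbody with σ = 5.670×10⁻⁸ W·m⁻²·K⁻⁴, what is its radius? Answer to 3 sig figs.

R ≈ 3.32×10⁹ m

L = 4πR²σT⁴ ⇒ R = √(L/(4πσT⁴)).
σT⁴ = 5.44044×10⁹ W/m², so R = √(7.540×10²⁹/(4π×5.44044×10⁹)) = 3.32×10⁹ m.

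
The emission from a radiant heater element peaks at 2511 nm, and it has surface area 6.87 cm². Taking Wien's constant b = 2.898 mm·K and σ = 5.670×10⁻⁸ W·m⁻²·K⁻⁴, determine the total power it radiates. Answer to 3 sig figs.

Wien's law: T = b/λ_max = 2.898×10⁻³/2.511×10⁻⁶ = 1154.12 K.
Area A = 6.87 cm² = 6.87×10⁻⁴ m².
Then P = σAT⁴ = 5.670×10⁻⁸×6.87×10⁻⁴×(1154.12)⁴ = 69.1 W.

P ≈ 69.1 W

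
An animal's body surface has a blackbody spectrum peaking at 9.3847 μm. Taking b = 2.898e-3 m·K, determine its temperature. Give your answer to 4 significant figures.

T ≈ 308.8 K

Wien's law gives T = b/λ_max = (2.898×10⁻³ m·K)/(9.3847×10⁻⁶ m) = 308.8 K.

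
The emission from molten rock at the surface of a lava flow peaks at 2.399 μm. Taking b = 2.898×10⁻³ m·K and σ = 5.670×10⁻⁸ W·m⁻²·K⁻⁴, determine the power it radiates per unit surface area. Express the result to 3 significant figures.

Wien's law: T = b/λ_max = 2.898×10⁻³/2.399×10⁻⁶ = 1208.00 K.
Then I = σT⁴ = 5.670×10⁻⁸×(1208.00)⁴ = 1.21×10⁵ W/m².

I ≈ 1.21×10⁵ W/m²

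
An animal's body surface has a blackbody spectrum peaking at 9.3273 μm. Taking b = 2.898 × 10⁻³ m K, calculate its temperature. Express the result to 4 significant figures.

T ≈ 310.7 K

Wien's law gives T = b/λ_max = (2.898×10⁻³ m·K)/(9.3273×10⁻⁶ m) = 310.7 K.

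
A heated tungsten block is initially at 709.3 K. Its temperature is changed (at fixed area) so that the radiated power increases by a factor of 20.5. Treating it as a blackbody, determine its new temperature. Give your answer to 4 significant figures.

T₂ ≈ 1509 K

P ∝ T⁴, so T₂/T₁ = (P₂/P₁)^(1/4) = (20.5)^(1/4) = 2.12784.
T₂ = 709.3 × 2.12784 = 1509 K.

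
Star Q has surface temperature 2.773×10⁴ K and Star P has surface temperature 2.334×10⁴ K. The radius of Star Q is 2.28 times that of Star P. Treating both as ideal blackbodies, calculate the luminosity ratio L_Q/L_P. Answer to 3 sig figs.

L_Q/L_P ≈ 10.4

L ∝ R²T⁴, so L_Q/L_P = (R_Q/R_P)²(T_Q/T_P)⁴ = (2.28)² × (2.773×10⁴/2.334×10⁴)⁴ = 5.1984 × 1.99249 = 10.4.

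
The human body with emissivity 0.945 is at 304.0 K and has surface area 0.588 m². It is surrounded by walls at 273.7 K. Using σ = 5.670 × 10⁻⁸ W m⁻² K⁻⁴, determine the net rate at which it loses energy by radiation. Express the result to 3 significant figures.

Net loss ≈ 92.3 W

Area A = 0.588 m².
Net radiated power P_net = εσA(T⁴ − T₀⁴) = 0.945×5.670×10⁻⁸×0.588×(304.0⁴ − 273.7⁴).
T⁴ − T₀⁴ = 8.54072×10⁹ − 5.61176×10⁹ = 2.92896×10⁹ K⁴, so P_net = 92.3 W.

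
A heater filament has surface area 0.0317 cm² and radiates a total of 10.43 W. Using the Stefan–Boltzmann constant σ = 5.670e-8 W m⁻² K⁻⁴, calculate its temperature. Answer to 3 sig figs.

Area A = 0.0317 cm² = 3.17×10⁻⁶ m².
P = σAT⁴ ⇒ T = (P/(σA))^(1/4) = (10.43/(5.670×10⁻⁸×3.17×10⁻⁶))^(1/4) = 2.76×10³ K.

T ≈ 2.76×10³ K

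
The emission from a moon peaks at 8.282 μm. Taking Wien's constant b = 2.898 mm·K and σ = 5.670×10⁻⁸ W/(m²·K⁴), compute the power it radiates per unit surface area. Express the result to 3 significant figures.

I ≈ 850 W/m²

Wien's law: T = b/λ_max = 2.898×10⁻³/8.282×10⁻⁶ = 349.915 K.
Then I = σT⁴ = 5.670×10⁻⁸×(349.915)⁴ = 850 W/m².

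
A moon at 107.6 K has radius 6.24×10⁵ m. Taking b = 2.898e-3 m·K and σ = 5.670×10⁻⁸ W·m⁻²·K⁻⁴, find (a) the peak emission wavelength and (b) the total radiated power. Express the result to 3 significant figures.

(a) λ_max = b/T = 2.898×10⁻³/107.6 = 2.693×10⁻⁵ m = 26.9 μm.
Surface area A = 4πR² = 4π(6.24×10⁵ m)² = 4.89304×10¹² m².
(b) P = σAT⁴ = 5.670×10⁻⁸×4.89304×10¹²×(107.6)⁴ = 3.72×10¹³ W.

λ_max ≈ 26.9 μm; P ≈ 3.72×10¹³ W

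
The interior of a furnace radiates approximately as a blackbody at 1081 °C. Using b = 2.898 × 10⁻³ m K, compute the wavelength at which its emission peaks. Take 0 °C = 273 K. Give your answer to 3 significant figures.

λ_max ≈ 2.14 μm

T = 1081 °C + 273 = 1354 K.
Wien's displacement law: λ_max = b/T = (2.898×10⁻³ m·K)/(1354 K) = 2.140×10⁻⁶ m.
That is 2.14 μm, in the infrared range.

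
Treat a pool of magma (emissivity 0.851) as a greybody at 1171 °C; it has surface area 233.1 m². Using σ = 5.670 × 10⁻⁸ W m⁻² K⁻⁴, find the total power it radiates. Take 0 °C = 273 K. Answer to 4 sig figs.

T = 1171 °C + 273 = 1444 K.
Area A = 233.1 m².
P = εσAT⁴ = 0.851 × 5.670×10⁻⁸ × 233.1 × (1444)⁴ = 4.890×10⁷ W.

P ≈ 4.890×10⁷ W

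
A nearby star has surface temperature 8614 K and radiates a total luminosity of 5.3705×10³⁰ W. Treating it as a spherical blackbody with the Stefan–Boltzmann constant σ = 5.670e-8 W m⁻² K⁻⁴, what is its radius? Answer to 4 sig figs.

L = 4πR²σT⁴ ⇒ R = √(L/(4πσT⁴)).
σT⁴ = 3.12178×10⁸ W/m², so R = √(5.3705×10³⁰/(4π×3.12178×10⁸)) = 3.700×10¹⁰ m.

R ≈ 3.700×10¹⁰ m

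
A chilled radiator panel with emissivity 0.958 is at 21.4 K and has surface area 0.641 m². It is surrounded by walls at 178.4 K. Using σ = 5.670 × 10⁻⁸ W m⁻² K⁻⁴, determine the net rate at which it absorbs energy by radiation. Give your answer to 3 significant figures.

Area A = 0.641 m².
Net radiated power P_net = εσA(T⁴ − T₀⁴) = 0.958×5.670×10⁻⁸×0.641×(21.4⁴ − 178.4⁴).
T⁴ − T₀⁴ = 2.09727×10⁵ − 1.01293×10⁹ = -1.01272×10⁹ K⁴, so P_net = -35.3 W — negative, meaning a net gain of 35.3 W.

Net gain ≈ 35.3 W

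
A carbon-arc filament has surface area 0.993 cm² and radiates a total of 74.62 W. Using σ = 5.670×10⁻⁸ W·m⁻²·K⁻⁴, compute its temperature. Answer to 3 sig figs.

Area A = 0.993 cm² = 9.93×10⁻⁵ m².
P = σAT⁴ ⇒ T = (P/(σA))^(1/4) = (74.62/(5.670×10⁻⁸×9.93×10⁻⁵))^(1/4) = 1.91×10³ K.

T ≈ 1.91×10³ K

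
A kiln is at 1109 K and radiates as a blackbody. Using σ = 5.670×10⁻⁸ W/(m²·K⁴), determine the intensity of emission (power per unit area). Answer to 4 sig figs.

Stefan–Boltzmann: I = σT⁴ = 5.670×10⁻⁸ × (1109)⁴ = 8.576×10⁴ W/m².

I ≈ 8.576×10⁴ W/m²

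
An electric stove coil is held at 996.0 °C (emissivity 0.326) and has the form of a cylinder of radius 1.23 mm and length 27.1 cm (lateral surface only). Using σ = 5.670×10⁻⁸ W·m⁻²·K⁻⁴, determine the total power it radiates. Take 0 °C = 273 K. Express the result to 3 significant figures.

T = 996.0 °C + 273 = 1269.0 K.
Lateral area A = 2πrL = 2π×1.23×10⁻³×0.271 = 2.09437×10⁻³ m².
P = εσAT⁴ = 0.326 × 5.670×10⁻⁸ × 2.09437×10⁻³ × (1269.0)⁴ = 100 W.

P ≈ 100 W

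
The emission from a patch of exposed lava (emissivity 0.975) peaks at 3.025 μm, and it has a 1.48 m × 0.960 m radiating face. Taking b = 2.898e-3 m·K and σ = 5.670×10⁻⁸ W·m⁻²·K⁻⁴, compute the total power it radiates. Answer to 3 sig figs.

Wien's law: T = b/λ_max = 2.898×10⁻³/3.025×10⁻⁶ = 958.017 K.
Area A = 1.48 × 0.960 = 1.4208 m².
Then P = εσAT⁴ = 0.975×5.670×10⁻⁸×1.4208×(958.017)⁴ = 6.62×10⁴ W.

P ≈ 6.62×10⁴ W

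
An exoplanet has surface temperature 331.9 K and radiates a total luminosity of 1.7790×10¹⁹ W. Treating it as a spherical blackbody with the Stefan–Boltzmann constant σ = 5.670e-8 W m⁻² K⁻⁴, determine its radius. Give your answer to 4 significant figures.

L = 4πR²σT⁴ ⇒ R = √(L/(4πσT⁴)).
σT⁴ = 688.037 W/m², so R = √(1.7790×10¹⁹/(4π×688.037)) = 4.536×10⁷ m.

R ≈ 4.536×10⁷ m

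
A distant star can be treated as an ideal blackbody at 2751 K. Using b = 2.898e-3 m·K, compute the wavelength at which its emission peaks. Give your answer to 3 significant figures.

λ_max ≈ 1.05 μm

Wien's displacement law: λ_max = b/T = (2.898×10⁻³ m·K)/(2751 K) = 1.053×10⁻⁶ m.
That is 1.05 μm, in the infrared range.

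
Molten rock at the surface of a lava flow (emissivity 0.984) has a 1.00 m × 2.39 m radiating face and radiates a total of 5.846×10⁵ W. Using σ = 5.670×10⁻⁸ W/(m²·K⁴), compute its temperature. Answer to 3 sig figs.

Area A = 1.00 × 2.39 = 2.39 m².
P = εσAT⁴ ⇒ T = (P/(εσA))^(1/4) = (5.846×10⁵/(0.984×5.670×10⁻⁸×2.39))^(1/4) = 1.45×10³ K.

T ≈ 1.45×10³ K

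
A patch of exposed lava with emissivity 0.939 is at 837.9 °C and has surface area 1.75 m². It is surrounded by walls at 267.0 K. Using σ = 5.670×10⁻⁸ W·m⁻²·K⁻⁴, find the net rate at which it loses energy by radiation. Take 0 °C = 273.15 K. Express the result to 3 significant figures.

T = 837.9 °C + 273.15 = 1111.05 K.
Area A = 1.75 m².
Net radiated power P_net = εσA(T⁴ − T₀⁴) = 0.939×5.670×10⁻⁸×1.75×(1111.05⁴ − 267.0⁴).
T⁴ − T₀⁴ = 1.52382×10¹² − 5.08212×10⁹ = 1.51874×10¹² K⁴, so P_net = 1.42×10⁵ W.

Net loss ≈ 1.42×10⁵ W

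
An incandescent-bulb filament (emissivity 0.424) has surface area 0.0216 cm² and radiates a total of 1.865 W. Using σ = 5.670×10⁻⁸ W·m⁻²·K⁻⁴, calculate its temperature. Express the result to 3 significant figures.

T ≈ 2.45×10³ K

Area A = 0.0216 cm² = 2.16×10⁻⁶ m².
P = εσAT⁴ ⇒ T = (P/(εσA))^(1/4) = (1.865/(0.424×5.670×10⁻⁸×2.16×10⁻⁶))^(1/4) = 2.45×10³ K.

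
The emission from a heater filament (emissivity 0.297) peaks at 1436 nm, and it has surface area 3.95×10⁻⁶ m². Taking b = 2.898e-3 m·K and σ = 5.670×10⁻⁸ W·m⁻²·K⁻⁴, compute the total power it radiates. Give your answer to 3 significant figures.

Wien's law: T = b/λ_max = 2.898×10⁻³/1.436×10⁻⁶ = 2018.11 K.
Area A = 3.95×10⁻⁶ m².
Then P = εσAT⁴ = 0.297×5.670×10⁻⁸×3.95×10⁻⁶×(2018.11)⁴ = 1.10 W.

P ≈ 1.10 W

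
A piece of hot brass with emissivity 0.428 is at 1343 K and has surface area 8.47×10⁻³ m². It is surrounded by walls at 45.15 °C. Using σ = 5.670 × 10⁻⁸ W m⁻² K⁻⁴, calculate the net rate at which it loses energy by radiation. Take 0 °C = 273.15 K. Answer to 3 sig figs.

Net loss ≈ 667 W

Surroundings: T = 45.15 °C + 273.15 = 318.30 K.
Area A = 8.47×10⁻³ m².
Net radiated power P_net = εσA(T⁴ − T₀⁴) = 0.428×5.670×10⁻⁸×8.47×10⁻³×(1343⁴ − 318.30⁴).
T⁴ − T₀⁴ = 3.25315×10¹² − 1.02647×10¹⁰ = 3.24289×10¹² K⁴, so P_net = 667 W.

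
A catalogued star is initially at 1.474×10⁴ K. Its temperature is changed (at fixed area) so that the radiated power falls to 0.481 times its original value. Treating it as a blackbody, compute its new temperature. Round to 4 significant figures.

T₂ ≈ 1.228×10⁴ K

P ∝ T⁴, so T₂/T₁ = (P₂/P₁)^(1/4) = (0.481)^(1/4) = 0.832791.
T₂ = 1.474×10⁴ × 0.832791 = 1.228×10⁴ K.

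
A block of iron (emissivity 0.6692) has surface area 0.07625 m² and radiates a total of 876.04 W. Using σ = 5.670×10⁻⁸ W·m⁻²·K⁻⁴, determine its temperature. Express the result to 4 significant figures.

T ≈ 741.8 K

Area A = 0.07625 m².
P = εσAT⁴ ⇒ T = (P/(εσA))^(1/4) = (876.04/(0.6692×5.670×10⁻⁸×0.07625))^(1/4) = 741.8 K.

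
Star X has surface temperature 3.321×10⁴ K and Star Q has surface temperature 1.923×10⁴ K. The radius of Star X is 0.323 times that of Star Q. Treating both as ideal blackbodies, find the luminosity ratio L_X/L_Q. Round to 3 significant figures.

L ∝ R²T⁴, so L_X/L_Q = (R_X/R_Q)²(T_X/T_Q)⁴ = (0.323)² × (3.321×10⁴/1.923×10⁴)⁴ = 0.104329 × 8.89525 = 0.928.

L_X/L_Q ≈ 0.928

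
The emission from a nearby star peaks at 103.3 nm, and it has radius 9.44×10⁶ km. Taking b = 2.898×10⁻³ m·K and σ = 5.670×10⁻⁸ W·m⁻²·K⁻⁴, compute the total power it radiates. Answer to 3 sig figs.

P ≈ 3.93×10³¹ W

Wien's law: T = b/λ_max = 2.898×10⁻³/1.033×10⁻⁷ = 28054.2 K.
Surface area A = 4πR² = 4π(9.44×10⁹ m)² = 1.11983×10²¹ m².
Then P = σAT⁴ = 5.670×10⁻⁸×1.11983×10²¹×(28054.2)⁴ = 3.93×10³¹ W.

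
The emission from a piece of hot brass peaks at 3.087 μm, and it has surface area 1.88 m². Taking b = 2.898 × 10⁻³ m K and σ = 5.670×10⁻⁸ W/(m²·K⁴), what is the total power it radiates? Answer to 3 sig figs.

Wien's law: T = b/λ_max = 2.898×10⁻³/3.087×10⁻⁶ = 938.776 K.
Area A = 1.88 m².
Then P = σAT⁴ = 5.670×10⁻⁸×1.88×(938.776)⁴ = 8.28×10⁴ W.

P ≈ 8.28×10⁴ W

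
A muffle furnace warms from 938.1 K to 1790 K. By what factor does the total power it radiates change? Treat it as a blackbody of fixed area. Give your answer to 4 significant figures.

P ∝ T⁴, so P₂/P₁ = (T₂/T₁)⁴ = (1790/938.1)⁴ = (1.90811)⁴ = 13.26.

P₂/P₁ ≈ 13.26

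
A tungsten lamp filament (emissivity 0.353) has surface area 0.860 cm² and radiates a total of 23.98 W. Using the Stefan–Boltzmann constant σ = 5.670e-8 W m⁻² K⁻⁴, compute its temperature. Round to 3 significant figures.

T ≈ 1.93×10³ K

Area A = 0.860 cm² = 8.60×10⁻⁵ m².
P = εσAT⁴ ⇒ T = (P/(εσA))^(1/4) = (23.98/(0.353×5.670×10⁻⁸×8.60×10⁻⁵))^(1/4) = 1.93×10³ K.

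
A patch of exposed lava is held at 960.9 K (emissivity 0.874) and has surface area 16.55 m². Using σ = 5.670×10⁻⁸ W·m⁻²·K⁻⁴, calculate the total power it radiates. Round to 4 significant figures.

P ≈ 6.992×10⁵ W

Area A = 16.55 m².
P = εσAT⁴ = 0.874 × 5.670×10⁻⁸ × 16.55 × (960.9)⁴ = 6.992×10⁵ W.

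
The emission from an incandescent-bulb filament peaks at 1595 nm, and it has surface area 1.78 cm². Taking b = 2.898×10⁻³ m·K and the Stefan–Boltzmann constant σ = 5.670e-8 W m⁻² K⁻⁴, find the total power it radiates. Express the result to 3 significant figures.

P ≈ 110 W

Wien's law: T = b/λ_max = 2.898×10⁻³/1.595×10⁻⁶ = 1816.93 K.
Area A = 1.78 cm² = 1.78×10⁻⁴ m².
Then P = σAT⁴ = 5.670×10⁻⁸×1.78×10⁻⁴×(1816.93)⁴ = 110 W.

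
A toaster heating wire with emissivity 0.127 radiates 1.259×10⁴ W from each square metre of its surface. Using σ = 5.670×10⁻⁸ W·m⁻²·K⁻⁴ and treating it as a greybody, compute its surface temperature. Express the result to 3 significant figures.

I = εσT⁴, so T = (I/εσ)^(1/4) = (1.259×10⁴/(0.127×5.670×10⁻⁸))^(1/4) = 1.15×10³ K.

T ≈ 1.15×10³ K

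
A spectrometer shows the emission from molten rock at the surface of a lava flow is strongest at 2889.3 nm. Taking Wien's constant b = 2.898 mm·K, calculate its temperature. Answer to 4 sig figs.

Wien's law gives T = b/λ_max = (2.898×10⁻³ m·K)/(2.8893×10⁻⁶ m) = 1003 K.

T ≈ 1003 K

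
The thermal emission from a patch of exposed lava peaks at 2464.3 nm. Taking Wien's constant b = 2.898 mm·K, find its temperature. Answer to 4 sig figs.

Wien's law gives T = b/λ_max = (2.898×10⁻³ m·K)/(2.4643×10⁻⁶ m) = 1176 K.

T ≈ 1176 K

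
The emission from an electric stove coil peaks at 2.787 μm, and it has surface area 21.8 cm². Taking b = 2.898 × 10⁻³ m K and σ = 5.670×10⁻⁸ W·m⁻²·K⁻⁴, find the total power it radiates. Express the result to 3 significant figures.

P ≈ 145 W

Wien's law: T = b/λ_max = 2.898×10⁻³/2.787×10⁻⁶ = 1039.83 K.
Area A = 21.8 cm² = 2.18×10⁻³ m².
Then P = σAT⁴ = 5.670×10⁻⁸×2.18×10⁻³×(1039.83)⁴ = 145 W.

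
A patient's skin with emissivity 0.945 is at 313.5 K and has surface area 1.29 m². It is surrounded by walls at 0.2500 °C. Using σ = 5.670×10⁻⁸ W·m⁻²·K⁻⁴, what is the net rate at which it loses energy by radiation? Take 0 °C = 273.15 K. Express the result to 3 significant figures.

Surroundings: T = 0.2500 °C + 273.15 = 273.4000 K.
Area A = 1.29 m².
Net radiated power P_net = εσA(T⁴ − T₀⁴) = 0.945×5.670×10⁻⁸×1.29×(313.5⁴ − 273.4000⁴).
T⁴ − T₀⁴ = 9.65940×10⁹ − 5.58720×10⁹ = 4.07220×10⁹ K⁴, so P_net = 281 W.

Net loss ≈ 281 W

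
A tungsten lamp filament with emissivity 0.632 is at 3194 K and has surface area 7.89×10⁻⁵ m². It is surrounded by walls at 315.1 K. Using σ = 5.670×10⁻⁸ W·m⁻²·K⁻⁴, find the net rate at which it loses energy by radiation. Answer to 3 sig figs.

Net loss ≈ 294 W

Area A = 7.89×10⁻⁵ m².
Net radiated power P_net = εσA(T⁴ − T₀⁴) = 0.632×5.670×10⁻⁸×7.89×10⁻⁵×(3194⁴ − 315.1⁴).
T⁴ − T₀⁴ = 1.04073×10¹⁴ − 9.85811×10⁹ = 1.04063×10¹⁴ K⁴, so P_net = 294 W.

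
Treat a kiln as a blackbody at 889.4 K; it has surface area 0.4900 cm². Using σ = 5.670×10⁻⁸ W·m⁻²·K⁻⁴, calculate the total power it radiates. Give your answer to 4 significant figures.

P ≈ 1.738 W

Area A = 0.4900 cm² = 4.900×10⁻⁵ m².
P = σAT⁴ = 5.670×10⁻⁸ × 4.900×10⁻⁵ × (889.4)⁴ = 1.738 W.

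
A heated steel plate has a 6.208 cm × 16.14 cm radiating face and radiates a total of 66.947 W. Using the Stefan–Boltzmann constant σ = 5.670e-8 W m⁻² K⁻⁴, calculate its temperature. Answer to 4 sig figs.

T ≈ 585.9 K

Area A = 0.06208 × 0.1614 = 0.0100197 m².
P = σAT⁴ ⇒ T = (P/(σA))^(1/4) = (66.947/(5.670×10⁻⁸×0.0100197))^(1/4) = 585.9 K.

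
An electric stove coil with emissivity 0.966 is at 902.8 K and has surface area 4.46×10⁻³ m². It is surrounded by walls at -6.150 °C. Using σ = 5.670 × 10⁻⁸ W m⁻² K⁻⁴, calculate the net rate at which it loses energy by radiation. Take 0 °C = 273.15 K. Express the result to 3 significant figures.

Surroundings: T = -6.150 °C + 273.15 = 267.000 K.
Area A = 4.46×10⁻³ m².
Net radiated power P_net = εσA(T⁴ − T₀⁴) = 0.966×5.670×10⁻⁸×4.46×10⁻³×(902.8⁴ − 267.000⁴).
T⁴ − T₀⁴ = 6.64303×10¹¹ − 5.08212×10⁹ = 6.59221×10¹¹ K⁴, so P_net = 161 W.

Net loss ≈ 161 W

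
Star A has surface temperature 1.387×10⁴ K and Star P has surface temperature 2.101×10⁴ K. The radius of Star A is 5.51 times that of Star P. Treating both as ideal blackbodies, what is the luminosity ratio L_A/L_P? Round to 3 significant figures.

L ∝ R²T⁴, so L_A/L_P = (R_A/R_P)²(T_A/T_P)⁴ = (5.51)² × (1.387×10⁴/2.101×10⁴)⁴ = 30.3601 × 0.189934 = 5.77.

L_A/L_P ≈ 5.77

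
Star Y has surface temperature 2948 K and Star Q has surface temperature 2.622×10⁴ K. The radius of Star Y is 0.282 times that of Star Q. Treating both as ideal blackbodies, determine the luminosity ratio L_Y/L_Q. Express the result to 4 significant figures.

L_Y/L_Q ≈ 1.271×10⁻⁵

L ∝ R²T⁴, so L_Y/L_Q = (R_Y/R_Q)²(T_Y/T_Q)⁴ = (0.282)² × (2948/2.622×10⁴)⁴ = 0.079524 × 1.59801×10⁻⁴ = 1.271×10⁻⁵.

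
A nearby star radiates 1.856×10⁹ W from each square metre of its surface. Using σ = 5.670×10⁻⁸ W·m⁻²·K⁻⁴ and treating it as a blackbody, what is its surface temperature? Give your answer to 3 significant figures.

T ≈ 1.35×10⁴ K

I = σT⁴, so T = (I/σ)^(1/4) = (1.856×10⁹/(5.670×10⁻⁸))^(1/4) = 1.35×10⁴ K.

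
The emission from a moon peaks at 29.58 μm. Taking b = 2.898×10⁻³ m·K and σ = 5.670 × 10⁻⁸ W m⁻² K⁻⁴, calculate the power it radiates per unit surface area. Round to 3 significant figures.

I ≈ 5.22 W/m²

Wien's law: T = b/λ_max = 2.898×10⁻³/2.958×10⁻⁵ = 97.9716 K.
Then I = σT⁴ = 5.670×10⁻⁸×(97.9716)⁴ = 5.22 W/m².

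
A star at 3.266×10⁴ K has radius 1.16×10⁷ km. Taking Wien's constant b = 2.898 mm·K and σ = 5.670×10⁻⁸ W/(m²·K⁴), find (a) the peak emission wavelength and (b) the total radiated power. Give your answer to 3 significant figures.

λ_max ≈ 88.7 nm; P ≈ 1.09×10³² W

(a) λ_max = b/T = 2.898×10⁻³/3.266×10⁴ = 8.873×10⁻⁸ m = 88.7 nm.
Surface area A = 4πR² = 4π(1.16×10¹⁰ m)² = 1.69093×10²¹ m².
(b) P = σAT⁴ = 5.670×10⁻⁸×1.69093×10²¹×(3.266×10⁴)⁴ = 1.09×10³² W.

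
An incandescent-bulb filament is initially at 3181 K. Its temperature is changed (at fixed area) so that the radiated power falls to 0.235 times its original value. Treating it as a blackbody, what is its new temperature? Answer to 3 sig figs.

T₂ ≈ 2.21×10³ K

P ∝ T⁴, so T₂/T₁ = (P₂/P₁)^(1/4) = (0.235)^(1/4) = 0.696253.
T₂ = 3181 × 0.696253 = 2.21×10³ K.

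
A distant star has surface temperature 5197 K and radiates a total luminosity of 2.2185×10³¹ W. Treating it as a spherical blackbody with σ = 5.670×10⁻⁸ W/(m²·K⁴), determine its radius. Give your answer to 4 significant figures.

L = 4πR²σT⁴ ⇒ R = √(L/(4πσT⁴)).
σT⁴ = 4.13613×10⁷ W/m², so R = √(2.2185×10³¹/(4π×4.13613×10⁷)) = 2.066×10¹¹ m.

R ≈ 2.066×10¹¹ m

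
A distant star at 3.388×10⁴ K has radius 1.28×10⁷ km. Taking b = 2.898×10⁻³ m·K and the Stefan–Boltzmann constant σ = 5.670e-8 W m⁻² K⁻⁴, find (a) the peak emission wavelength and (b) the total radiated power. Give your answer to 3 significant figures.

λ_max ≈ 85.5 nm; P ≈ 1.54×10³² W

(a) λ_max = b/T = 2.898×10⁻³/3.388×10⁴ = 8.554×10⁻⁸ m = 85.5 nm.
Surface area A = 4πR² = 4π(1.28×10¹⁰ m)² = 2.05887×10²¹ m².
(b) P = σAT⁴ = 5.670×10⁻⁸×2.05887×10²¹×(3.388×10⁴)⁴ = 1.54×10³² W.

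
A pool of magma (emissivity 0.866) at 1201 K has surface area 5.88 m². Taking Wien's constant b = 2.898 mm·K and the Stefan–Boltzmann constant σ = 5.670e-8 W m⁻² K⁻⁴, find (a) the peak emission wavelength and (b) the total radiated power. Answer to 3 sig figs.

λ_max ≈ 2.41 μm; P ≈ 6.01×10⁵ W

(a) λ_max = b/T = 2.898×10⁻³/1201 = 2.413×10⁻⁶ m = 2.41 μm.
Area A = 5.88 m².
(b) P = εσAT⁴ = 0.866×5.670×10⁻⁸×5.88×(1201)⁴ = 6.01×10⁵ W.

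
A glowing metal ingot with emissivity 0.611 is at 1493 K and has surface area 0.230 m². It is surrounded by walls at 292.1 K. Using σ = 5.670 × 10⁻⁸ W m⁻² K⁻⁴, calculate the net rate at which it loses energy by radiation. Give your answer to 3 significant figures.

Area A = 0.230 m².
Net radiated power P_net = εσA(T⁴ − T₀⁴) = 0.611×5.670×10⁻⁸×0.230×(1493⁴ − 292.1⁴).
T⁴ − T₀⁴ = 4.96866×10¹² − 7.27991×10⁹ = 4.96138×10¹² K⁴, so P_net = 3.95×10⁴ W.

Net loss ≈ 3.95×10⁴ W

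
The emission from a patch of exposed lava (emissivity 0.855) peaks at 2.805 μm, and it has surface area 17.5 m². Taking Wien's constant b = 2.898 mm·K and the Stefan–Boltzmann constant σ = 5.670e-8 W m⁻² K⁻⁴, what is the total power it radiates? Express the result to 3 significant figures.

Wien's law: T = b/λ_max = 2.898×10⁻³/2.805×10⁻⁶ = 1033.16 K.
Area A = 17.5 m².
Then P = εσAT⁴ = 0.855×5.670×10⁻⁸×17.5×(1033.16)⁴ = 9.67×10⁵ W.

P ≈ 9.67×10⁵ W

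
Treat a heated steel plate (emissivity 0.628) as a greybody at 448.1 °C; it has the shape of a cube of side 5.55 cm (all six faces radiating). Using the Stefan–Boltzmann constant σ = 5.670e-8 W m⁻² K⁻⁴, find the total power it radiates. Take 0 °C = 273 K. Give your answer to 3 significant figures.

P ≈ 178 W

T = 448.1 °C + 273 = 721.1 K.
Area A = 6s² = 6×(0.0555 m)² = 0.0184815 m².
P = εσAT⁴ = 0.628 × 5.670×10⁻⁸ × 0.0184815 × (721.1)⁴ = 178 W.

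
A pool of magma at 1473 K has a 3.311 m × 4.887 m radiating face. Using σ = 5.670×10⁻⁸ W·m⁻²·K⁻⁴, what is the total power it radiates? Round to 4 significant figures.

P ≈ 4.319×10⁶ W

Area A = 3.311 × 4.887 = 16.1809 m².
P = σAT⁴ = 5.670×10⁻⁸ × 16.1809 × (1473)⁴ = 4.319×10⁶ W.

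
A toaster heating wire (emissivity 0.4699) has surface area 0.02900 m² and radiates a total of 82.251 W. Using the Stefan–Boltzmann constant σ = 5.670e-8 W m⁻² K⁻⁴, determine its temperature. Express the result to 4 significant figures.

Area A = 0.02900 m².
P = εσAT⁴ ⇒ T = (P/(εσA))^(1/4) = (82.251/(0.4699×5.670×10⁻⁸×0.02900))^(1/4) = 571.2 K.

T ≈ 571.2 K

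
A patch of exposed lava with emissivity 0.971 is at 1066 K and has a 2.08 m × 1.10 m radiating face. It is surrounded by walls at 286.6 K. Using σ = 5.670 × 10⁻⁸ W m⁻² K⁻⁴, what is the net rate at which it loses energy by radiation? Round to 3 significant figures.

Area A = 2.08 × 1.10 = 2.288 m².
Net radiated power P_net = εσA(T⁴ − T₀⁴) = 0.971×5.670×10⁻⁸×2.288×(1066⁴ − 286.6⁴).
T⁴ − T₀⁴ = 1.29130×10¹² − 6.74691×10⁹ = 1.28455×10¹² K⁴, so P_net = 1.62×10⁵ W.

Net loss ≈ 1.62×10⁵ W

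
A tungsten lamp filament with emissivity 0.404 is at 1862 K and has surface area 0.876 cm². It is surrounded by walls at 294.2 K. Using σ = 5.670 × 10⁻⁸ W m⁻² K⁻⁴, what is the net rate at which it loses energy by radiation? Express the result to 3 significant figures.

Net loss ≈ 24.1 W

Area A = 0.876 cm² = 8.76×10⁻⁵ m².
Net radiated power P_net = εσA(T⁴ − T₀⁴) = 0.404×5.670×10⁻⁸×8.76×10⁻⁵×(1862⁴ − 294.2⁴).
T⁴ − T₀⁴ = 1.20204×10¹³ − 7.49153×10⁹ = 1.20129×10¹³ K⁴, so P_net = 24.1 W.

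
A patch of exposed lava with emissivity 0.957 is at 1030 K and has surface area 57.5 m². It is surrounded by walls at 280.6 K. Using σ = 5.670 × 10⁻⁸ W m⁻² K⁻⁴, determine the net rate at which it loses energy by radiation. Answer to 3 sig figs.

Net loss ≈ 3.49×10⁶ W

Area A = 57.5 m².
Net radiated power P_net = εσA(T⁴ − T₀⁴) = 0.957×5.670×10⁻⁸×57.5×(1030⁴ − 280.6⁴).
T⁴ − T₀⁴ = 1.12551×10¹² − 6.19941×10⁹ = 1.11931×10¹² K⁴, so P_net = 3.49×10⁶ W.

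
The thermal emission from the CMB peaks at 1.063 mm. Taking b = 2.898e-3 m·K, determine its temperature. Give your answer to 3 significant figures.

T ≈ 2.73 K

Wien's law gives T = b/λ_max = (2.898×10⁻³ m·K)/(1.063×10⁻³ m) = 2.73 K.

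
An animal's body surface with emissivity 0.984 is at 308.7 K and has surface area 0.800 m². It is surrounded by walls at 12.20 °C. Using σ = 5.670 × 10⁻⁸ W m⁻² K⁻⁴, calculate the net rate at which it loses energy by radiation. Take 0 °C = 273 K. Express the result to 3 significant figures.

Surroundings: T = 12.20 °C + 273 = 285.20 K.
Area A = 0.800 m².
Net radiated power P_net = εσA(T⁴ − T₀⁴) = 0.984×5.670×10⁻⁸×0.800×(308.7⁴ − 285.20⁴).
T⁴ − T₀⁴ = 9.08127×10⁹ − 6.61604×10⁹ = 2.46523×10⁹ K⁴, so P_net = 110 W.

Net loss ≈ 110 W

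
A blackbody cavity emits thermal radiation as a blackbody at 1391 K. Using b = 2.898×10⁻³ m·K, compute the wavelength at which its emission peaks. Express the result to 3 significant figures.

λ_max ≈ 2.08×10³ nm

Wien's displacement law: λ_max = b/T = (2.898×10⁻³ m·K)/(1391 K) = 2.083×10⁻⁶ m.
That is 2.08×10³ nm, in the infrared range.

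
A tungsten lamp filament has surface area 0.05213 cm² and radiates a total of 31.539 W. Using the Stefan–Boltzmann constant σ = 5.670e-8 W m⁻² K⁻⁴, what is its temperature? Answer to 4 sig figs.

T ≈ 3214 K

Area A = 0.05213 cm² = 5.213×10⁻⁶ m².
P = σAT⁴ ⇒ T = (P/(σA))^(1/4) = (31.539/(5.670×10⁻⁸×5.213×10⁻⁶))^(1/4) = 3214 K.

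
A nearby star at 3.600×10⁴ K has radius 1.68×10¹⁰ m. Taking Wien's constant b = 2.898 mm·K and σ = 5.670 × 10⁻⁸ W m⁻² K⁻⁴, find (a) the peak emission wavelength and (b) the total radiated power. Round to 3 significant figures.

λ_max ≈ 80.5 nm; P ≈ 3.38×10³² W

(a) λ_max = b/T = 2.898×10⁻³/3.600×10⁴ = 8.050×10⁻⁸ m = 80.5 nm.
Surface area A = 4πR² = 4π(1.68×10¹⁰ m)² = 3.54673×10²¹ m².
(b) P = σAT⁴ = 5.670×10⁻⁸×3.54673×10²¹×(3.600×10⁴)⁴ = 3.38×10³² W.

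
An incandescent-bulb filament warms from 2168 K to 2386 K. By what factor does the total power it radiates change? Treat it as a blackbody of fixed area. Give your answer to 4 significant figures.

P ∝ T⁴, so P₂/P₁ = (T₂/T₁)⁴ = (2386/2168)⁴ = (1.10055)⁴ = 1.467.

P₂/P₁ ≈ 1.467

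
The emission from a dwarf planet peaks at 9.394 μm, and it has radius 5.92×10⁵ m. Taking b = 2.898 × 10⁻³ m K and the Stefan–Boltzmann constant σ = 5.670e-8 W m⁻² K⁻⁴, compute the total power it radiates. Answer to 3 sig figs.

Wien's law: T = b/λ_max = 2.898×10⁻³/9.394×10⁻⁶ = 308.495 K.
Surface area A = 4πR² = 4π(5.92×10⁵ m)² = 4.40406×10¹² m².
Then P = σAT⁴ = 5.670×10⁻⁸×4.40406×10¹²×(308.495)⁴ = 2.26×10¹⁵ W.

P ≈ 2.26×10¹⁵ W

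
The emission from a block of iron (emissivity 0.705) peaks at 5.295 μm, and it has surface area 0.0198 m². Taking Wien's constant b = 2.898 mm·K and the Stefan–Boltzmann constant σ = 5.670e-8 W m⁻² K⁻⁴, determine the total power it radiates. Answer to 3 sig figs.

Wien's law: T = b/λ_max = 2.898×10⁻³/5.295×10⁻⁶ = 547.309 K.
Area A = 0.0198 m².
Then P = εσAT⁴ = 0.705×5.670×10⁻⁸×0.0198×(547.309)⁴ = 71.0 W.

P ≈ 71.0 W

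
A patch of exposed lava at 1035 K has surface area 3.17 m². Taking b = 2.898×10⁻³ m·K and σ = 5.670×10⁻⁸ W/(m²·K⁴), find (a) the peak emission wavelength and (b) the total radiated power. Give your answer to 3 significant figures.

(a) λ_max = b/T = 2.898×10⁻³/1035 = 2.800×10⁻⁶ m = 2.80×10³ nm.
Area A = 3.17 m².
(b) P = σAT⁴ = 5.670×10⁻⁸×3.17×(1035)⁴ = 2.06×10⁵ W.

λ_max ≈ 2.80×10³ nm; P ≈ 2.06×10⁵ W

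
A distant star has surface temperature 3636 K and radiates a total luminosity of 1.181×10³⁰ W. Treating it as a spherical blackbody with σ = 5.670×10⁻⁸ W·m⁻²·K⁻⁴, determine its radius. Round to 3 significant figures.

R ≈ 9.74×10¹⁰ m

L = 4πR²σT⁴ ⇒ R = √(L/(4πσT⁴)).
σT⁴ = 9.91011×10⁶ W/m², so R = √(1.181×10³⁰/(4π×9.91011×10⁶)) = 9.74×10¹⁰ m.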